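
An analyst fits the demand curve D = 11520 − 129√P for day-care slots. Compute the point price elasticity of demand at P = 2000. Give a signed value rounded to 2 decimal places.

-0.50

dD/dP = −129/(2√P) = -1.44226. At P = 2000, D = 5750.94.
Ed = (dD/dP)·(P/D) = (-1.44226) × (2000/5750.94) = -0.5015…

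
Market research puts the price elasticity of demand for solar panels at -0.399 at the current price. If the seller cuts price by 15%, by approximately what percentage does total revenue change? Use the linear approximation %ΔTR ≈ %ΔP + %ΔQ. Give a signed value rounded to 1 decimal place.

-9.0%

%ΔQ ≈ Ed × %ΔP = (-0.399) × (-15%) = +5.9850%
%ΔTR ≈ %ΔP + %ΔQ = (-15%) + (+5.9850%) = -9.0150%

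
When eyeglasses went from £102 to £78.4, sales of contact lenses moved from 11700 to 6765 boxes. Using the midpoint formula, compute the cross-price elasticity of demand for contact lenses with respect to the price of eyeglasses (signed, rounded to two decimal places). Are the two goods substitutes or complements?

%ΔQ_{contact lenses} = (6765 − 11700)/avg = -4935/9232.5 = -0.534524…
%ΔP_{eyeglasses} = (78.4 − 102)/avg = -23.6/90.2 = -0.261640…
E_cross = (-4935/9232.5) / (-23.6/90.2) = 2.0429…
E_cross > 0 ⇒ the goods are substitutes.

2.04; substitutes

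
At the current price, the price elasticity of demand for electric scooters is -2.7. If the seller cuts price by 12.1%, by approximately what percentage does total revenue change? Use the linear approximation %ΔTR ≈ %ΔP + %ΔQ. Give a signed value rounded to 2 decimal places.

+20.57%

%ΔQ ≈ Ed × %ΔP = (-2.7) × (-12.1%) = +32.6700%
%ΔTR ≈ %ΔP + %ΔQ = (-12.1%) + (+32.6700%) = +20.5700%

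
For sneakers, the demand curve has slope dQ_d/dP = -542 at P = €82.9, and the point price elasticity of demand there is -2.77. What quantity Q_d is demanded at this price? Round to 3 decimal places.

16220.866

Ed = (dQ_d/dP)·(P/Q_d) ⇒ Q_d = (dQ_d/dP)·P/Ed = (-542)·82.9/(-2.77) = 16220.86642…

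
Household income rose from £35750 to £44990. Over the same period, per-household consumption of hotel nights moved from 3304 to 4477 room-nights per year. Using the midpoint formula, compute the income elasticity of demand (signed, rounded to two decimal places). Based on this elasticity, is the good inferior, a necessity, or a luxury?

%ΔQ = (4477 − 3304)/[( 3304 + 4477)/2] = 1173/3890.5 = 0.301503…
%ΔIncome = (44990 − 35750)/[( 35750 + 44990)/2] = 9240/40370 = 0.228882…
E_income = (1173/3890.5) / (9240/40370) = 1.3172…
E_income > 1 ⇒ normal good, luxury.

1.32; luxury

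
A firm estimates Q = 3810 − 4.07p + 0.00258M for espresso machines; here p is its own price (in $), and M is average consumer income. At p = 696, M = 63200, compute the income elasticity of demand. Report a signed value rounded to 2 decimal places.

0.14

At the given values, Q = 3810 − 4.07(696) + 0.00258(63200) = 1140.336.
∂Q/∂M = 0.00258.
E = (0.00258) × (63200/1140.336) = 0.1429…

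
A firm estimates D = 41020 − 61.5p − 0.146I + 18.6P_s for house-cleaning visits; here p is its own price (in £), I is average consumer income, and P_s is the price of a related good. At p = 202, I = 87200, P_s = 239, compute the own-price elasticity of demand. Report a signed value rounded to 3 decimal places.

-0.612

At the given values, D = 41020 − 61.5(202) − 0.146(87200) + 18.6(239) = 20311.2.
∂D/∂p = −61.5.
E = (-61.5) × (202/20311.2) = -0.61163…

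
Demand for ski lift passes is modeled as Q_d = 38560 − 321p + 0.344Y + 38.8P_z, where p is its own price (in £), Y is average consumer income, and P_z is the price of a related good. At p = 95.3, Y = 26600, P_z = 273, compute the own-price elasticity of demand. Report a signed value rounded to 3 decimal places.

At the given values, Q_d = 38560 − 321(95.3) + 0.344(26600) + 38.8(273) = 27711.5.
∂Q_d/∂p = −321.
E = (-321) × (95.3/27711.5) = -1.10392…

-1.104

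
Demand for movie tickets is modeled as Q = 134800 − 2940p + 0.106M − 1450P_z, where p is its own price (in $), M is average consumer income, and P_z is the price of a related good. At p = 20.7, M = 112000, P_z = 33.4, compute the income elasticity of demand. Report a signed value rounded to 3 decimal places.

At the given values, Q = 134800 − 2940(20.7) + 0.106(112000) − 1450(33.4) = 37384.
∂Q/∂M = 0.106.
E = (0.106) × (112000/37384) = 0.31756…

0.318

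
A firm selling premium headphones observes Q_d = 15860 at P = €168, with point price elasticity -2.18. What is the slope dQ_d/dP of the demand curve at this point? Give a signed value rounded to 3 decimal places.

-205.802

Ed = (dQ_d/dP)·(P/Q_d) ⇒ dQ_d/dP = Ed·Q_d/P = (-2.18)·15860/168 = -205.80238…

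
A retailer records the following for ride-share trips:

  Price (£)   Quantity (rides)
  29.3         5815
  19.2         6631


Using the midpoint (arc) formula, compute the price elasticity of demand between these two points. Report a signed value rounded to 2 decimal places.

-0.31

%ΔQ = (6631 − 5815) / [(5815 + 6631)/2] = 816/6223 = 0.131126…
%ΔP = (19.2 − 29.3) / [(29.3 + 19.2)/2] = -10.1/24.25 = -0.416494…
Arc Ed = %ΔQ / %ΔP = (816/6223) / (-10.1/24.25) = -0.3148…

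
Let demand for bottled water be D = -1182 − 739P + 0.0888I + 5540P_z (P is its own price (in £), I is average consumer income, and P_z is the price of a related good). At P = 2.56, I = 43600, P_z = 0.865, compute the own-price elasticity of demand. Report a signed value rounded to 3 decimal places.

-0.338

At the given values, D = -1182 − 739(2.56) + 0.0888(43600) + 5540(0.865) = 5589.94.
∂D/∂P = −739.
E = (-739) × (2.56/5589.94) = -0.33843…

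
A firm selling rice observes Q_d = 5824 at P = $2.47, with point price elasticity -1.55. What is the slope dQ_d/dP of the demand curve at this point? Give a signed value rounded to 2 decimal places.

-3654.74

Ed = (dQ_d/dP)·(P/Q_d) ⇒ dQ_d/dP = Ed·Q_d/P = (-1.55)·5824/2.47 = -3654.7368…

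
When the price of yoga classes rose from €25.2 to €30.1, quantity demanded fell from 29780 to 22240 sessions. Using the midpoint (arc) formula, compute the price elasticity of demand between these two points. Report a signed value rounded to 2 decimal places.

-1.64

%ΔQ = (22240 − 29780) / [(29780 + 22240)/2] = -7540/26010 = -0.289888…
%ΔP = (30.1 − 25.2) / [(25.2 + 30.1)/2] = 4.9/27.65 = 0.177215…
Arc Ed = %ΔQ / %ΔP = (-7540/26010) / (4.9/27.65) = -1.6357…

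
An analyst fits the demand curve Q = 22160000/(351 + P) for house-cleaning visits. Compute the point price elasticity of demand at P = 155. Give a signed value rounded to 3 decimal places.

dQ/dP = −22160000/(351 + P)² = -86.5503. At P = 155, Q = 43794.5.
Ed = (dQ/dP)·(P/Q) = (-86.5503) × (155/43794.5) = -0.30632…

-0.306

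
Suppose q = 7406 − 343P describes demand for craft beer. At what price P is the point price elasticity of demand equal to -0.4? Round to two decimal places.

6.17

Ed = −343P/(7406 − 343P). Set this equal to -0.4:
343P = 0.4·(7406 − 343P) ⇒ 343P(1 + 0.4) = 0.4·7406
P = 0.4·7406 / (343·1.4) = 6.1690…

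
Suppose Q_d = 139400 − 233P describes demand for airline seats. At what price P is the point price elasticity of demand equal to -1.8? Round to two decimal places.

384.61

Ed = −233P/(139400 − 233P). Set this equal to -1.8:
233P = 1.8·(139400 − 233P) ⇒ 233P(1 + 1.8) = 1.8·139400
P = 1.8·139400 / (233·2.8) = 384.6106…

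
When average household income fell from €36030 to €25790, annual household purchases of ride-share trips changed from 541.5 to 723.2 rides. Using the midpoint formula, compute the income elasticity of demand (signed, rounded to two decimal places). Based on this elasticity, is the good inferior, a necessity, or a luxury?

-0.87; inferior

%ΔQ = (723.2 − 541.5)/[( 541.5 + 723.2)/2] = 181.7/632.35 = 0.287340…
%ΔIncome = (25790 − 36030)/[( 36030 + 25790)/2] = -10240/30910 = -0.331284…
E_income = (181.7/632.35) / (-10240/30910) = -0.8673…
E_income < 0 ⇒ inferior good.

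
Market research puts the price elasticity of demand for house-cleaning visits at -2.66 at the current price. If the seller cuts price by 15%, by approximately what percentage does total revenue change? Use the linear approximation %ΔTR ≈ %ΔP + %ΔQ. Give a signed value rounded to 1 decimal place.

%ΔQ ≈ Ed × %ΔP = (-2.66) × (-15%) = +39.9000%
%ΔTR ≈ %ΔP + %ΔQ = (-15%) + (+39.9000%) = +24.9000%

+24.9%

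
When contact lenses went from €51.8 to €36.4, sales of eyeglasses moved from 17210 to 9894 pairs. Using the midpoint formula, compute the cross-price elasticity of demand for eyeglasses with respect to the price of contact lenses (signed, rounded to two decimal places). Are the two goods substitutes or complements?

1.55; substitutes

%ΔQ_{eyeglasses} = (9894 − 17210)/avg = -7316/13552 = -0.539846…
%ΔP_{contact lenses} = (36.4 − 51.8)/avg = -15.4/44.1 = -0.349206…
E_cross = (-7316/13552) / (-15.4/44.1) = 1.5459…
E_cross > 0 ⇒ the goods are substitutes.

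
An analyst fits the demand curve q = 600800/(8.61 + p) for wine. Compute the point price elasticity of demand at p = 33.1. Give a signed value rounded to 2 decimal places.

-0.79

dq/dp = −600800/(8.61 + p)² = -345.342. At p = 33.1, q = 14404.2.
Ed = (dq/dp)·(p/q) = (-345.342) × (33.1/14404.2) = -0.7935…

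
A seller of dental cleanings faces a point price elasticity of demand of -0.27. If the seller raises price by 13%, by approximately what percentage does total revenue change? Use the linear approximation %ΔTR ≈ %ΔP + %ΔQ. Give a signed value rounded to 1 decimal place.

%ΔQ ≈ Ed × %ΔP = (-0.27) × (+13%) = -3.5100%
%ΔTR ≈ %ΔP + %ΔQ = (+13%) + (-3.5100%) = +9.4900%

+9.5%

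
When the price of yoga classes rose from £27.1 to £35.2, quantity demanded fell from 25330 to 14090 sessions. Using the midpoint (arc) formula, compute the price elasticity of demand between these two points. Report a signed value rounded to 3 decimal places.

%ΔQ = (14090 − 25330) / [(25330 + 14090)/2] = -11240/19710 = -0.570268…
%ΔP = (35.2 − 27.1) / [(27.1 + 35.2)/2] = 8.1/31.15 = 0.260032…
Arc Ed = %ΔQ / %ΔP = (-11240/19710) / (8.1/31.15) = -2.19307…

-2.193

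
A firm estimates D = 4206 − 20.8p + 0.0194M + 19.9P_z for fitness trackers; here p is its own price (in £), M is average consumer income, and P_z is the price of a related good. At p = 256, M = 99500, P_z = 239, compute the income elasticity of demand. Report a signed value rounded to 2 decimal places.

0.35

At the given values, D = 4206 − 20.8(256) + 0.0194(99500) + 19.9(239) = 5567.6.
∂D/∂M = 0.0194.
E = (0.0194) × (99500/5567.6) = 0.3467…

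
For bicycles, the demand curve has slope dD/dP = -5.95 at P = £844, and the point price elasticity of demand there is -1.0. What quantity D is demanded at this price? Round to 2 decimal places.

5021.80

Ed = (dD/dP)·(P/D) ⇒ D = (dD/dP)·P/Ed = (-5.95)·844/(-1.0) = 5021.8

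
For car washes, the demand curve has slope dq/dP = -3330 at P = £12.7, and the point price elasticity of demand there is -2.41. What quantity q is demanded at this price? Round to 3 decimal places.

Ed = (dq/dP)·(P/q) ⇒ q = (dq/dP)·P/Ed = (-3330)·12.7/(-2.41) = 17548.13278…

17548.133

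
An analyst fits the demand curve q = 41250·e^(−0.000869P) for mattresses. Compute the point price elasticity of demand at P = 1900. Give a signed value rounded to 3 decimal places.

dq/dP = −0.000869·q = -6.8767. At P = 1900, q = 7913.35.
Ed = (dq/dP)·(P/q) = (-6.8767) × (1900/7913.35) = -1.6511

-1.651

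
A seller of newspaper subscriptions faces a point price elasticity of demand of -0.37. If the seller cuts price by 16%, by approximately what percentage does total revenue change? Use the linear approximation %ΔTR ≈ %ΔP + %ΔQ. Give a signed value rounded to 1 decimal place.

%ΔQ ≈ Ed × %ΔP = (-0.37) × (-16%) = +5.9200%
%ΔTR ≈ %ΔP + %ΔQ = (-16%) + (+5.9200%) = -10.0800%

-10.1%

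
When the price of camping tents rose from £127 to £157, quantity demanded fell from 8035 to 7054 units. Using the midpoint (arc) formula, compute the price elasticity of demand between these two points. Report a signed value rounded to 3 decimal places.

%ΔQ = (7054 − 8035) / [(8035 + 7054)/2] = -981/7544.5 = -0.130028…
%ΔP = (157 − 127) / [(127 + 157)/2] = 30/142 = 0.211267…
Arc Ed = %ΔQ / %ΔP = (-981/7544.5) / (30/142) = -0.61546…

-0.615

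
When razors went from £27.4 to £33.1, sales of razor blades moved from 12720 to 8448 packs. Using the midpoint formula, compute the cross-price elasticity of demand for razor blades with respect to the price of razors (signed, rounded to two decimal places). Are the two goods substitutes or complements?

%ΔQ_{razor blades} = (8448 − 12720)/avg = -4272/10584 = -0.403628…
%ΔP_{razors} = (33.1 − 27.4)/avg = 5.7/30.25 = 0.188429…
E_cross = (-4272/10584) / (5.7/30.25) = -2.1420…
E_cross < 0 ⇒ the goods are complements.

-2.14; complements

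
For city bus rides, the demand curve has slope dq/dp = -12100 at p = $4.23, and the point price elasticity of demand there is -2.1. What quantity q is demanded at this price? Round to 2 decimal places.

Ed = (dq/dp)·(p/q) ⇒ q = (dq/dp)·p/Ed = (-12100)·4.23/(-2.1) = 24372.8571…

24372.86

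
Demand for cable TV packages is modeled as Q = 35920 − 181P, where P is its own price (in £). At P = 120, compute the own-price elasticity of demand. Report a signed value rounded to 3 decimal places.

At the given values, Q = 35920 − 181(120) = 14200.
∂Q/∂P = −181.
E = (-181) × (120/14200) = -1.52957…

-1.530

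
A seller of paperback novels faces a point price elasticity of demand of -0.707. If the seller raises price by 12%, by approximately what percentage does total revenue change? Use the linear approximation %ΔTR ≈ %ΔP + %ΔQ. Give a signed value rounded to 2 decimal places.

%ΔQ ≈ Ed × %ΔP = (-0.707) × (+12%) = -8.4840%
%ΔTR ≈ %ΔP + %ΔQ = (+12%) + (-8.4840%) = +3.5160%

+3.52%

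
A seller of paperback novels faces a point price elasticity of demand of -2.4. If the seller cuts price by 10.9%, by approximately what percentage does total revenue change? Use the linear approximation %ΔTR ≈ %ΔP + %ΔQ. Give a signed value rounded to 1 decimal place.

%ΔQ ≈ Ed × %ΔP = (-2.4) × (-10.9%) = +26.1600%
%ΔTR ≈ %ΔP + %ΔQ = (-10.9%) + (+26.1600%) = +15.2600%

+15.3%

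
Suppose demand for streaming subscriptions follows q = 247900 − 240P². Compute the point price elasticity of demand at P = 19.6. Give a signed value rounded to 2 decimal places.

-1.18

dq/dP = −2·240·P = -9408. At P = 19.6, q = 155701.6.
Ed = (dq/dP)·(P/q) = (-9408) × (19.6/155701.6) = -1.1842…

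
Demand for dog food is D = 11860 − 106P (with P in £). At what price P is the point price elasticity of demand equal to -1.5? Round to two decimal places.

67.13

Ed = −106P/(11860 − 106P). Set this equal to -1.5:
106P = 1.5·(11860 − 106P) ⇒ 106P(1 + 1.5) = 1.5·11860
P = 1.5·11860 / (106·2.5) = 67.1320…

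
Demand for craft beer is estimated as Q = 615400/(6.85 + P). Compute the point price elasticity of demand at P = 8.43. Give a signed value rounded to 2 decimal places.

dQ/dP = −615400/(6.85 + P)² = -2635.79. At P = 8.43, Q = 40274.9.
Ed = (dQ/dP)·(P/Q) = (-2635.79) × (8.43/40274.9) = -0.5517…

-0.55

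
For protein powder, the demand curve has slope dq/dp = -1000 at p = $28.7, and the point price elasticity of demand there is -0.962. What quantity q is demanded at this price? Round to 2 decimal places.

Ed = (dq/dp)·(p/q) ⇒ q = (dq/dp)·p/Ed = (-1000)·28.7/(-0.962) = 29833.6798…

29833.68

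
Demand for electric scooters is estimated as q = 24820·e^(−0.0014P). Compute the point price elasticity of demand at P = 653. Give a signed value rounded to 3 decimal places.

-0.914

dq/dP = −0.0014·q = -13.9283. At P = 653, q = 9948.78.
Ed = (dq/dP)·(P/q) = (-13.9283) × (653/9948.78) = -0.9142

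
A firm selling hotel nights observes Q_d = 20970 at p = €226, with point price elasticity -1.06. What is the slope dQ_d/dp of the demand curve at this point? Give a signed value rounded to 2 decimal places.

Ed = (dQ_d/dp)·(p/Q_d) ⇒ dQ_d/dp = Ed·Q_d/p = (-1.06)·20970/226 = -98.3548…

-98.35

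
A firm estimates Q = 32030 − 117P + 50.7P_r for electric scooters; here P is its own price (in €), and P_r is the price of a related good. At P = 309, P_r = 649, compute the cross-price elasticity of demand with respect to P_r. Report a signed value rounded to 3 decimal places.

1.143

At the given values, Q = 32030 − 117(309) + 50.7(649) = 28781.3.
∂Q/∂P_r = 50.7.
E = (50.7) × (649/28781.3) = 1.14325…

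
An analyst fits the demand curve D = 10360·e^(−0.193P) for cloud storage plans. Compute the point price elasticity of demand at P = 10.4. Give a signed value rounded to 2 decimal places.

-2.01

dD/dP = −0.193·D = -268.659. At P = 10.4, D = 1392.01.
Ed = (dD/dP)·(P/D) = (-268.659) × (10.4/1392.01) = -2.0072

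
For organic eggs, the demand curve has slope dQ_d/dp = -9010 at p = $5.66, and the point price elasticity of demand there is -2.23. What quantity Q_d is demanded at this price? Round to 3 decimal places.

Ed = (dQ_d/dp)·(p/Q_d) ⇒ Q_d = (dQ_d/dp)·p/Ed = (-9010)·5.66/(-2.23) = 22868.43049…

22868.430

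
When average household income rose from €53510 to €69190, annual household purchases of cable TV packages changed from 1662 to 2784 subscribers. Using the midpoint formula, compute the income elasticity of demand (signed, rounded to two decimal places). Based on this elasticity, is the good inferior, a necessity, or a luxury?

1.97; luxury

%ΔQ = (2784 − 1662)/[( 1662 + 2784)/2] = 1122/2223 = 0.504723…
%ΔIncome = (69190 − 53510)/[( 53510 + 69190)/2] = 15680/61350 = 0.255582…
E_income = (1122/2223) / (15680/61350) = 1.9747…
E_income > 1 ⇒ normal good, luxury.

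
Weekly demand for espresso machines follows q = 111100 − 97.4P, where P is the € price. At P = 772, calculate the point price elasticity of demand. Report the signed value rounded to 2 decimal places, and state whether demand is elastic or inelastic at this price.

dq/dP = −97.4. At P = 772, q = 111100 − 97.4(772) = 35907.2.
Ed = (dq/dP)·(P/q) = −97.4 × (772/35907.2) = -2.0940…
|Ed| = 2.09 > 1, so demand is elastic.

-2.09; elastic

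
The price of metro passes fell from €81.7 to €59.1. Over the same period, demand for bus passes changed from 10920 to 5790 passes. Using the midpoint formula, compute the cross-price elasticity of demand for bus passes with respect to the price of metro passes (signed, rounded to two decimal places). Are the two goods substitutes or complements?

%ΔQ_{bus passes} = (5790 − 10920)/avg = -5130/8355 = -0.614003…
%ΔP_{metro passes} = (59.1 − 81.7)/avg = -22.6/70.4 = -0.321022…
E_cross = (-5130/8355) / (-22.6/70.4) = 1.9126…
E_cross > 0 ⇒ the goods are substitutes.

1.91; substitutes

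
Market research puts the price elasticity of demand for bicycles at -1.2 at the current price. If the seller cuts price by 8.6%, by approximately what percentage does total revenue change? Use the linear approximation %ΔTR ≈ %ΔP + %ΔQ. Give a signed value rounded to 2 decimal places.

%ΔQ ≈ Ed × %ΔP = (-1.2) × (-8.6%) = +10.3200%
%ΔTR ≈ %ΔP + %ΔQ = (-8.6%) + (+10.3200%) = +1.7200%

+1.72%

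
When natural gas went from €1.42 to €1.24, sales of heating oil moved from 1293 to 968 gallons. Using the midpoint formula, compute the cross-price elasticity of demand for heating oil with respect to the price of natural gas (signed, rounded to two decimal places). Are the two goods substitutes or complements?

2.12; substitutes

%ΔQ_{heating oil} = (968 − 1293)/avg = -325/1130.5 = -0.287483…
%ΔP_{natural gas} = (1.24 − 1.42)/avg = -0.18/1.33 = -0.135338…
E_cross = (-325/1130.5) / (-0.18/1.33) = 2.1241…
E_cross > 0 ⇒ the goods are substitutes.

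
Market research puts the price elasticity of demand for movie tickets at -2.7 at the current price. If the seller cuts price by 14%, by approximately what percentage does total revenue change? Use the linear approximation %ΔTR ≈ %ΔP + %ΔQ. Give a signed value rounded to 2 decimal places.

%ΔQ ≈ Ed × %ΔP = (-2.7) × (-14%) = +37.8000%
%ΔTR ≈ %ΔP + %ΔQ = (-14%) + (+37.8000%) = +23.8000%

+23.80%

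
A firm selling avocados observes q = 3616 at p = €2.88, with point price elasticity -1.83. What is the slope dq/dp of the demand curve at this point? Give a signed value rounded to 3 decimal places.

Ed = (dq/dp)·(p/q) ⇒ dq/dp = Ed·q/p = (-1.83)·3616/2.88 = -2297.66666…

-2297.667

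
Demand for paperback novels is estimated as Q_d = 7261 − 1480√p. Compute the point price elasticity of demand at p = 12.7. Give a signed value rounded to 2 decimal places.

-1.33

dQ_d/dp = −1480/(2√p) = -207.649. At p = 12.7, Q_d = 1986.72.
Ed = (dQ_d/dp)·(p/Q_d) = (-207.649) × (12.7/1986.72) = -1.3273…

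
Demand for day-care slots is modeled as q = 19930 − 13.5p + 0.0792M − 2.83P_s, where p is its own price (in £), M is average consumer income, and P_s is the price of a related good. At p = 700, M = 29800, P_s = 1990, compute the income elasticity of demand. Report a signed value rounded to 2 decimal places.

0.33

At the given values, q = 19930 − 13.5(700) + 0.0792(29800) − 2.83(1990) = 7208.46.
∂q/∂M = 0.0792.
E = (0.0792) × (29800/7208.46) = 0.3274…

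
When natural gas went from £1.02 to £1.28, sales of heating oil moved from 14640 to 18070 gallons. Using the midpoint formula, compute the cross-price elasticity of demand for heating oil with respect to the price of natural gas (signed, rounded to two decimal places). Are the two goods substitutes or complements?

0.93; substitutes

%ΔQ_{heating oil} = (18070 − 14640)/avg = 3430/16355 = 0.209721…
%ΔP_{natural gas} = (1.28 − 1.02)/avg = 0.26/1.15 = 0.226086…
E_cross = (3430/16355) / (0.26/1.15) = 0.9276…
E_cross > 0 ⇒ the goods are substitutes.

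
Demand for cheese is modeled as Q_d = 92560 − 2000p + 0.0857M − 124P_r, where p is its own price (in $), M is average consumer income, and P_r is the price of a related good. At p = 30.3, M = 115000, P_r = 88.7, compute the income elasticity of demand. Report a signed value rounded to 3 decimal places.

0.320

At the given values, Q_d = 92560 − 2000(30.3) + 0.0857(115000) − 124(88.7) = 30816.7.
∂Q_d/∂M = 0.0857.
E = (0.0857) × (115000/30816.7) = 0.31981…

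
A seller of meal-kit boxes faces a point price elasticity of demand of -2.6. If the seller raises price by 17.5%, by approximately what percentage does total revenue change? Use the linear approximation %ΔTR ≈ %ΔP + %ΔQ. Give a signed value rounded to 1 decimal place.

%ΔQ ≈ Ed × %ΔP = (-2.6) × (+17.5%) = -45.5000%
%ΔTR ≈ %ΔP + %ΔQ = (+17.5%) + (-45.5000%) = -28.0000%

-28.0%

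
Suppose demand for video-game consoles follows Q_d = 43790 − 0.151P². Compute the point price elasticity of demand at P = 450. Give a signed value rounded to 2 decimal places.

-4.63

dQ_d/dP = −2·0.151·P = -135.9. At P = 450, Q_d = 13212.5.
Ed = (dQ_d/dP)·(P/Q_d) = (-135.9) × (450/13212.5) = -4.6285…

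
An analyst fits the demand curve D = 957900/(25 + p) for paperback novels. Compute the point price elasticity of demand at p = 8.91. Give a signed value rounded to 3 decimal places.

-0.263

dD/dp = −957900/(25 + p)² = -833.038. At p = 8.91, D = 28248.3.
Ed = (dD/dp)·(p/D) = (-833.038) × (8.91/28248.3) = -0.26275…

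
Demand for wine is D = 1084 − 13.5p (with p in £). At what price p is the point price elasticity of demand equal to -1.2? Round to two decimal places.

43.80

Ed = −13.5p/(1084 − 13.5p). Set this equal to -1.2:
13.5p = 1.2·(1084 − 13.5p) ⇒ 13.5p(1 + 1.2) = 1.2·1084
p = 1.2·1084 / (13.5·2.2) = 43.7979…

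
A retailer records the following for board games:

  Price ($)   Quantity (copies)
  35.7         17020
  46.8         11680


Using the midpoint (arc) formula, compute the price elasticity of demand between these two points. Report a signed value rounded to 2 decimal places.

%ΔQ = (11680 − 17020) / [(17020 + 11680)/2] = -5340/14350 = -0.372125…
%ΔP = (46.8 − 35.7) / [(35.7 + 46.8)/2] = 11.1/41.25 = 0.269090…
Arc Ed = %ΔQ / %ΔP = (-5340/14350) / (11.1/41.25) = -1.3828…

-1.38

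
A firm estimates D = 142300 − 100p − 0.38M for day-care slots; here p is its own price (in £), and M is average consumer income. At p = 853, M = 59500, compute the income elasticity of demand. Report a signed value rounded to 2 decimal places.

-0.66

At the given values, D = 142300 − 100(853) − 0.38(59500) = 34390.
∂D/∂M = -0.38.
E = (-0.38) × (59500/34390) = -0.6574…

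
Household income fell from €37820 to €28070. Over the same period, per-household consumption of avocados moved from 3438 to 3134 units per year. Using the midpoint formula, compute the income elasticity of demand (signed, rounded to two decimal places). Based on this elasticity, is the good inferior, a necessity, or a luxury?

%ΔQ = (3134 − 3438)/[( 3438 + 3134)/2] = -304/3286 = -0.092513…
%ΔIncome = (28070 − 37820)/[( 37820 + 28070)/2] = -9750/32945 = -0.295947…
E_income = (-304/3286) / (-9750/32945) = 0.3126…
0 < E_income < 1 ⇒ normal good, necessity.

0.31; necessity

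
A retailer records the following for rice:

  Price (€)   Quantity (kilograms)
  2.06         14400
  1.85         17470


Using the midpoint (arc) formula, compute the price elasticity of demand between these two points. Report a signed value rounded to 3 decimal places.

%ΔQ = (17470 − 14400) / [(14400 + 17470)/2] = 3070/15935 = 0.192657…
%ΔP = (1.85 − 2.06) / [(2.06 + 1.85)/2] = -0.21/1.955 = -0.107416…
Arc Ed = %ΔQ / %ΔP = (3070/15935) / (-0.21/1.955) = -1.79355…

-1.794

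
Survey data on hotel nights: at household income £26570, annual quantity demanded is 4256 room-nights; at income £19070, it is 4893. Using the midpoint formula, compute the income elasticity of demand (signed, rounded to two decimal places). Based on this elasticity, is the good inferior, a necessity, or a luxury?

-0.42; inferior

%ΔQ = (4893 − 4256)/[( 4256 + 4893)/2] = 637/4574.5 = 0.139250…
%ΔIncome = (19070 − 26570)/[( 26570 + 19070)/2] = -7500/22820 = -0.328659…
E_income = (637/4574.5) / (-7500/22820) = -0.4236…
E_income < 0 ⇒ inferior good.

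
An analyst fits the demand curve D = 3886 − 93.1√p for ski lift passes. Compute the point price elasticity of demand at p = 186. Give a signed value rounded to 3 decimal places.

dD/dp = −93.1/(2√p) = -3.41321. At p = 186, D = 2616.29.
Ed = (dD/dp)·(p/D) = (-3.41321) × (186/2616.29) = -0.24265…

-0.243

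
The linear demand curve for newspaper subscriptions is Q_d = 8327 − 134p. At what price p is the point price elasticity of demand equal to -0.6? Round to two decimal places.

Ed = −134p/(8327 − 134p). Set this equal to -0.6:
134p = 0.6·(8327 − 134p) ⇒ 134p(1 + 0.6) = 0.6·8327
p = 0.6·8327 / (134·1.6) = 23.3031…

23.30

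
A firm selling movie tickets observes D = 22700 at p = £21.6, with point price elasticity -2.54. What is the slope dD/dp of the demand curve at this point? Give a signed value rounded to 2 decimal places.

Ed = (dD/dp)·(p/D) ⇒ dD/dp = Ed·D/p = (-2.54)·22700/21.6 = -2669.3518…

-2669.35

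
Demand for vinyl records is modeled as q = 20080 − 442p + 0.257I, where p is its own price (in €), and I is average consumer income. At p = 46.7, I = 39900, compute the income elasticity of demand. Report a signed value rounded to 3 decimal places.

1.058

At the given values, q = 20080 − 442(46.7) + 0.257(39900) = 9692.9.
∂q/∂I = 0.257.
E = (0.257) × (39900/9692.9) = 1.05791…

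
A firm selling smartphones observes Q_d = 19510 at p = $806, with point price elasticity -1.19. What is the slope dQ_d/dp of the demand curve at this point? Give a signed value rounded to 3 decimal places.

Ed = (dQ_d/dp)·(p/Q_d) ⇒ dQ_d/dp = Ed·Q_d/p = (-1.19)·19510/806 = -28.80508…

-28.805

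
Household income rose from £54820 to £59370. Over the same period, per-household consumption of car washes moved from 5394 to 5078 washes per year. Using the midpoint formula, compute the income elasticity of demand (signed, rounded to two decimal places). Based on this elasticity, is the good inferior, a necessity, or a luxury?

-0.76; inferior

%ΔQ = (5078 − 5394)/[( 5394 + 5078)/2] = -316/5236 = -0.060351…
%ΔIncome = (59370 − 54820)/[( 54820 + 59370)/2] = 4550/57095 = 0.079691…
E_income = (-316/5236) / (4550/57095) = -0.7573…
E_income < 0 ⇒ inferior good.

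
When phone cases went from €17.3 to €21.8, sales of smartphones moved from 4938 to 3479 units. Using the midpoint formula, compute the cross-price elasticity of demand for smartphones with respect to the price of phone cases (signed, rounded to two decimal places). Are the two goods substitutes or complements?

-1.51; complements

%ΔQ_{smartphones} = (3479 − 4938)/avg = -1459/4208.5 = -0.346679…
%ΔP_{phone cases} = (21.8 − 17.3)/avg = 4.5/19.55 = 0.230179…
E_cross = (-1459/4208.5) / (4.5/19.55) = -1.5061…
E_cross < 0 ⇒ the goods are complements.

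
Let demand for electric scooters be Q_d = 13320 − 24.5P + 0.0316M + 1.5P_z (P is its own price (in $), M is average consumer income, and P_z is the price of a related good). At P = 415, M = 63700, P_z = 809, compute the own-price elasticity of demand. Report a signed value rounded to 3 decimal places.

-1.594

At the given values, Q_d = 13320 − 24.5(415) + 0.0316(63700) + 1.5(809) = 6378.92.
∂Q_d/∂P = −24.5.
E = (-24.5) × (415/6378.92) = -1.59392…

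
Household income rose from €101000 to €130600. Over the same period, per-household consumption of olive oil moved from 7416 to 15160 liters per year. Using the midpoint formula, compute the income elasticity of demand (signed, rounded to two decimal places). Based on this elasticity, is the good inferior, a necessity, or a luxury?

%ΔQ = (15160 − 7416)/[( 7416 + 15160)/2] = 7744/11288 = 0.686038…
%ΔIncome = (130600 − 101000)/[( 101000 + 130600)/2] = 29600/115800 = 0.255613…
E_income = (7744/11288) / (29600/115800) = 2.6838…
E_income > 1 ⇒ normal good, luxury.

2.68; luxury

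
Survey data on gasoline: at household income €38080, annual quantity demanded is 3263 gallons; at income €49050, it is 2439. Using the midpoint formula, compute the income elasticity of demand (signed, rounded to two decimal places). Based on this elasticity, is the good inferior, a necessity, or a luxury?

%ΔQ = (2439 − 3263)/[( 3263 + 2439)/2] = -824/2851 = -0.289021…
%ΔIncome = (49050 − 38080)/[( 38080 + 49050)/2] = 10970/43565 = 0.251807…
E_income = (-824/2851) / (10970/43565) = -1.1477…
E_income < 0 ⇒ inferior good.

-1.15; inferior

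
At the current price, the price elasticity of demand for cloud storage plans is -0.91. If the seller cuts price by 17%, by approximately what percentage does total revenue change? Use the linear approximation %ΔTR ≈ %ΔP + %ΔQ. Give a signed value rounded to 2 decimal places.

-1.53%

%ΔQ ≈ Ed × %ΔP = (-0.91) × (-17%) = +15.4700%
%ΔTR ≈ %ΔP + %ΔQ = (-17%) + (+15.4700%) = -1.5300%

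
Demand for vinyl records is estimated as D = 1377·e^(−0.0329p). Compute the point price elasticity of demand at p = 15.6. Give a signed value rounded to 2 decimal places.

dD/dp = −0.0329·D = -27.1164. At p = 15.6, D = 824.208.
Ed = (dD/dp)·(p/D) = (-27.1164) × (15.6/824.208) = -0.5132…

-0.51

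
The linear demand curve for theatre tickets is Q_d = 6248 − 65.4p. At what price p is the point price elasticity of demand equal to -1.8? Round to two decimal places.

Ed = −65.4p/(6248 − 65.4p). Set this equal to -1.8:
65.4p = 1.8·(6248 − 65.4p) ⇒ 65.4p(1 + 1.8) = 1.8·6248
p = 1.8·6248 / (65.4·2.8) = 61.4154…

61.42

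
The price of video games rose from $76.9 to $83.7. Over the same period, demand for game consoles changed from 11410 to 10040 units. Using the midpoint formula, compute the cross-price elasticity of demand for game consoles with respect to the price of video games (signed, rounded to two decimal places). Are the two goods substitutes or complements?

-1.51; complements

%ΔQ_{game consoles} = (10040 − 11410)/avg = -1370/10725 = -0.127738…
%ΔP_{video games} = (83.7 − 76.9)/avg = 6.8/80.3 = 0.084682…
E_cross = (-1370/10725) / (6.8/80.3) = -1.5084…
E_cross < 0 ⇒ the goods are complements.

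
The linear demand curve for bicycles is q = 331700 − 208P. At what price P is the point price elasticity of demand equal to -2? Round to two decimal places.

1063.14

Ed = −208P/(331700 − 208P). Set this equal to -2:
208P = 2·(331700 − 208P) ⇒ 208P(1 + 2) = 2·331700
P = 2·331700 / (208·3) = 1063.1410…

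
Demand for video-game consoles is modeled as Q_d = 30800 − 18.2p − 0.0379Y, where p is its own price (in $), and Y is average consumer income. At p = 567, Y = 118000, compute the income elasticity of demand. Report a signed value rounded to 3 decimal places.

-0.279

At the given values, Q_d = 30800 − 18.2(567) − 0.0379(118000) = 16008.4.
∂Q_d/∂Y = -0.0379.
E = (-0.0379) × (118000/16008.4) = -0.27936…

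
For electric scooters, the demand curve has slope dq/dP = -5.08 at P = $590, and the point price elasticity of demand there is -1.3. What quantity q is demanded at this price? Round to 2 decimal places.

Ed = (dq/dP)·(P/q) ⇒ q = (dq/dP)·P/Ed = (-5.08)·590/(-1.3) = 2305.5384…

2305.54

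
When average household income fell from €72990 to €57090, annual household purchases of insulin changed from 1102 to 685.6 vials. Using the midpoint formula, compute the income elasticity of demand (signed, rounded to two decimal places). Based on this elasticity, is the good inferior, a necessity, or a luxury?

1.91; luxury

%ΔQ = (685.6 − 1102)/[( 1102 + 685.6)/2] = -416.4/893.8 = -0.465876…
%ΔIncome = (57090 − 72990)/[( 72990 + 57090)/2] = -15900/65040 = -0.244464…
E_income = (-416.4/893.8) / (-15900/65040) = 1.9056…
E_income > 1 ⇒ normal good, luxury.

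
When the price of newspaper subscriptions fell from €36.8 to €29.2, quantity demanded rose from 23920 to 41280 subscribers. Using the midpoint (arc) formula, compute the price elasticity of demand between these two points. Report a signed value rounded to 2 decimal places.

-2.31

%ΔQ = (41280 − 23920) / [(23920 + 41280)/2] = 17360/32600 = 0.532515…
%ΔP = (29.2 − 36.8) / [(36.8 + 29.2)/2] = -7.6/33 = -0.230303…
Arc Ed = %ΔQ / %ΔP = (17360/32600) / (-7.6/33) = -2.3122…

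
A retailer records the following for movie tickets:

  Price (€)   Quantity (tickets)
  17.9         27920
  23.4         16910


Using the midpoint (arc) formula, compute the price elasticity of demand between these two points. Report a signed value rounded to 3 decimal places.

-1.844

%ΔQ = (16910 − 27920) / [(27920 + 16910)/2] = -11010/22415 = -0.491188…
%ΔP = (23.4 − 17.9) / [(17.9 + 23.4)/2] = 5.5/20.65 = 0.266343…
Arc Ed = %ΔQ / %ΔP = (-11010/22415) / (5.5/20.65) = -1.84419…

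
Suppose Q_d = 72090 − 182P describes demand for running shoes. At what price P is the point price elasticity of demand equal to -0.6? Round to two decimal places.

148.54

Ed = −182P/(72090 − 182P). Set this equal to -0.6:
182P = 0.6·(72090 − 182P) ⇒ 182P(1 + 0.6) = 0.6·72090
P = 0.6·72090 / (182·1.6) = 148.5370…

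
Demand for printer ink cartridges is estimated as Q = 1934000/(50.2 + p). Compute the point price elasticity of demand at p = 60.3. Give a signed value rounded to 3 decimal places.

-0.546

dQ/dp = −1934000/(50.2 + p)² = -158.392. At p = 60.3, Q = 17502.3.
Ed = (dQ/dp)·(p/Q) = (-158.392) × (60.3/17502.3) = -0.54570…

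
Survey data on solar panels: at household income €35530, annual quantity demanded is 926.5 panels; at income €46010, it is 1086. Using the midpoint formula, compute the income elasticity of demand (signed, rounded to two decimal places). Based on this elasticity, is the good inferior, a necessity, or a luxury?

0.62; necessity

%ΔQ = (1086 − 926.5)/[( 926.5 + 1086)/2] = 159.5/1006.25 = 0.158509…
%ΔIncome = (46010 − 35530)/[( 35530 + 46010)/2] = 10480/40770 = 0.257051…
E_income = (159.5/1006.25) / (10480/40770) = 0.6166…
0 < E_income < 1 ⇒ normal good, necessity.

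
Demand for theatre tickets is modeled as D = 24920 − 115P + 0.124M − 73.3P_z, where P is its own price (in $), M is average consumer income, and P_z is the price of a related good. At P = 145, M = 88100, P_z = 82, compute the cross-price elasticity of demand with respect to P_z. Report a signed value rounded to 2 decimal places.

-0.46

At the given values, D = 24920 − 115(145) + 0.124(88100) − 73.3(82) = 13158.8.
∂D/∂P_z = -73.3.
E = (-73.3) × (82/13158.8) = -0.4567…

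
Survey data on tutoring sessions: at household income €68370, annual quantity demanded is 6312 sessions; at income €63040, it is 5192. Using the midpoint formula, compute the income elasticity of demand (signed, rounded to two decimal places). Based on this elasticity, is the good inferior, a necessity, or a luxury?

2.40; luxury

%ΔQ = (5192 − 6312)/[( 6312 + 5192)/2] = -1120/5752 = -0.194714…
%ΔIncome = (63040 − 68370)/[( 68370 + 63040)/2] = -5330/65705 = -0.081120…
E_income = (-1120/5752) / (-5330/65705) = 2.4003…
E_income > 1 ⇒ normal good, luxury.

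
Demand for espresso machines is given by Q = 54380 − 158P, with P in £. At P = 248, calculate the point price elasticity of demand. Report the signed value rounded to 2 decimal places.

-2.58

dQ/dP = −158. At P = 248, Q = 54380 − 158(248) = 15196.
Ed = (dQ/dP)·(P/Q) = −158 × (248/15196) = -2.5785…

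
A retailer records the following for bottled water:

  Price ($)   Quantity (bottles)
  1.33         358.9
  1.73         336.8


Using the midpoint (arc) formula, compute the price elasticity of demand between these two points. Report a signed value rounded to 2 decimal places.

-0.24

%ΔQ = (336.8 − 358.9) / [(358.9 + 336.8)/2] = -22.1/347.85 = -0.063533…
%ΔP = (1.73 − 1.33) / [(1.33 + 1.73)/2] = 0.4/1.53 = 0.261437…
Arc Ed = %ΔQ / %ΔP = (-22.1/347.85) / (0.4/1.53) = -0.2430…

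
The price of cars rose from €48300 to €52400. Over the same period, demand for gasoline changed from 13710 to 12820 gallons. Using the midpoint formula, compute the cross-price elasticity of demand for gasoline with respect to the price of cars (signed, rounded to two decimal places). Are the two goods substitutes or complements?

%ΔQ_{gasoline} = (12820 − 13710)/avg = -890/13265 = -0.067093…
%ΔP_{cars} = (52400 − 48300)/avg = 4100/50350 = 0.081429…
E_cross = (-890/13265) / (4100/50350) = -0.8239…
E_cross < 0 ⇒ the goods are complements.

-0.82; complements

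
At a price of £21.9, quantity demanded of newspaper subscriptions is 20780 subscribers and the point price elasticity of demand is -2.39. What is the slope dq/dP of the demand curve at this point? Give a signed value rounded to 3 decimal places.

Ed = (dq/dP)·(P/q) ⇒ dq/dP = Ed·q/P = (-2.39)·20780/21.9 = -2267.77168…

-2267.772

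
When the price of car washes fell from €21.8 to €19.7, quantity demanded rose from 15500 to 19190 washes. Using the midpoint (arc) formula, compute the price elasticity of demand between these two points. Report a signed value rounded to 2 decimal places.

-2.10

%ΔQ = (19190 − 15500) / [(15500 + 19190)/2] = 3690/17345 = 0.212741…
%ΔP = (19.7 − 21.8) / [(21.8 + 19.7)/2] = -2.1/20.75 = -0.101204…
Arc Ed = %ΔQ / %ΔP = (3690/17345) / (-2.1/20.75) = -2.1020…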